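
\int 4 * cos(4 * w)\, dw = sin(4*w) + C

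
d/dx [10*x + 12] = 10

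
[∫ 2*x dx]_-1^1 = 0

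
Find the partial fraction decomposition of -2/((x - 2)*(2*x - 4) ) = -1/(x - 2)^2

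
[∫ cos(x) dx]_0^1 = sin(1)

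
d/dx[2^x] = 2^x*log(2)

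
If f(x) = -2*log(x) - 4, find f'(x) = -2/x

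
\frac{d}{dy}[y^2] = 2*y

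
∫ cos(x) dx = sin(x) + C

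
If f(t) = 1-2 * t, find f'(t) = -2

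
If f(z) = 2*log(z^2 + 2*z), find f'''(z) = (8*z^3 + 24*z^2 + 48*z + 32)/(z^6 + 6*z^5 + 12*z^4 + 8*z^3)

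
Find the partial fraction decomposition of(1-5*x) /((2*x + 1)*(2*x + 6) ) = 7/(10*(2*x + 1)) - 8/(5*(x + 3))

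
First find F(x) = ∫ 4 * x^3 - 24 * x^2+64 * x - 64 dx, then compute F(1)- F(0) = -39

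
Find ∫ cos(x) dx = sin(x) + C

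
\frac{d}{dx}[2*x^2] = 4*x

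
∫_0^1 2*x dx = 1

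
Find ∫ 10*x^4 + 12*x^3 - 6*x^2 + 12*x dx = 2*x^5 + 3*x^4 - 2*x^3 + 6*x^2 + C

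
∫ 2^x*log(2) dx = 2^x + C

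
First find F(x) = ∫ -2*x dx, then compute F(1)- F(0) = -1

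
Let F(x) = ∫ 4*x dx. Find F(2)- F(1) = 6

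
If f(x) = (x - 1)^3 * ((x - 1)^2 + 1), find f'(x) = 5*x^4 - 20*x^3 + 33*x^2 - 26*x + 8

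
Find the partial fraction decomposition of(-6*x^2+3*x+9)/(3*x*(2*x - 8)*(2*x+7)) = -10/(21*(2*x + 7)) - 5/(24*(x - 4)) - 3/(56*x)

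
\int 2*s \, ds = s^2 + C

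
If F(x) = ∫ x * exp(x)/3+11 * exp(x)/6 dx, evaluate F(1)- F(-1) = -7*exp(-1)/6 + 11*E/6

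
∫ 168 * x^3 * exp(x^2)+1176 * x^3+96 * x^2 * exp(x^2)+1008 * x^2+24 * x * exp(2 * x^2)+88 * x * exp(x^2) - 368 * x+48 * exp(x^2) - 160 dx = -28*x^2 - 16*x + 6*(7*x^2 + 4*x + exp(x^2) - 3)^2 - 4*exp(x^2) + C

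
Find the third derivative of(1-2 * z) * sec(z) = (2*z*sin(z)/cos(z) - 12*z*sin(z)/cos(z)^3 - sin(z)/cos(z) + 6*sin(z)/cos(z)^3 + 6 - 12/cos(z)^2)/cos(z)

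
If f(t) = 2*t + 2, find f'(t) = 2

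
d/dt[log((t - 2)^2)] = 2/(t - 2)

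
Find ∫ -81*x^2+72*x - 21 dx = -27*x^3 + 36*x^2 - 21*x + C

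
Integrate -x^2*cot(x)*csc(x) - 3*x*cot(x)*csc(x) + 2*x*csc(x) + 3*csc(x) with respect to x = x*(x + 3)*csc(x) + C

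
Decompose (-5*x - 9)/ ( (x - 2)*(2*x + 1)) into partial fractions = 13/(5*(2*x + 1)) - 19/(5*(x - 2))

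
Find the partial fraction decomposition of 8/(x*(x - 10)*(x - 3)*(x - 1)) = 4/(9*(x - 1)) - 4/(21*(x - 3)) + 4/(315*(x - 10)) - 4/(15*x)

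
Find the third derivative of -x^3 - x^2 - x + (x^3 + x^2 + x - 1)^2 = 120*x^3 + 120*x^2 + 72*x - 6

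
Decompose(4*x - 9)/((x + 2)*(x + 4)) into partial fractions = 25/(2*(x + 4)) - 17/(2*(x + 2))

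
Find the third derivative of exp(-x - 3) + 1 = -exp(-x - 3)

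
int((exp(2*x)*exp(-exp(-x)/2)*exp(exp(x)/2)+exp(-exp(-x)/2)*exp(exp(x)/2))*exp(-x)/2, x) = exp(sinh(x)) + C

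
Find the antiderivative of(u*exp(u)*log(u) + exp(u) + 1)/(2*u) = (exp(u) + 1)*log(u)/2 + C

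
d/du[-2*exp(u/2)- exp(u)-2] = -exp(u/2) - exp(u)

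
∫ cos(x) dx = sin(x) + C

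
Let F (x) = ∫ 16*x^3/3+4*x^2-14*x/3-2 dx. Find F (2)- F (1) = 61/3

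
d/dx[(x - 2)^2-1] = 2*x - 4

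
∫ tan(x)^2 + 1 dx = tan(x) + C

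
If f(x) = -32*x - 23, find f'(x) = -32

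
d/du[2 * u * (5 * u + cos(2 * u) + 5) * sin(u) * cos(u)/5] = 2*u^2*cos(2*u) + 4*u*(1 - cos(2*u))^2/5 + 2*u*sin(2*u) + 18*u*cos(2*u)/5 - 6*u/5 + sin(2*u) + sin(4*u)/10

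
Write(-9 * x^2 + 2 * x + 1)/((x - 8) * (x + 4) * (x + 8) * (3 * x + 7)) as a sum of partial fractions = 1422/(2635*(3*x + 7)) + 591/(1088*(x + 8)) - 151/(240*(x + 4)) - 559/(5952*(x - 8))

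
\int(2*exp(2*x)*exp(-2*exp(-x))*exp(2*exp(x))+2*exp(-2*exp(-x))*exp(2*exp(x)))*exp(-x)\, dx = exp(4*sinh(x)) + C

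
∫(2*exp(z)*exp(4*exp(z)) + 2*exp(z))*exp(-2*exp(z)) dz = 2*sinh(2*exp(z)) + C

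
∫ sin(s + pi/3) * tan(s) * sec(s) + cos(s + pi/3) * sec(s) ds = tan(s)/2 + C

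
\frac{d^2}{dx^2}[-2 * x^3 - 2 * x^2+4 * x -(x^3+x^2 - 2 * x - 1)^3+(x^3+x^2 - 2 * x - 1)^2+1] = -72*x^7 - 168*x^6 + 126*x^5 + 450*x^4 + 40*x^3 - 288*x^2 - 90*x + 18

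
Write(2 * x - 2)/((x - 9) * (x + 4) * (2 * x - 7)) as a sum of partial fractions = -4/(33*(2*x - 7)) - 2/(39*(x + 4)) + 16/(143*(x - 9))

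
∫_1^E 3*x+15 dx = -33/2 + 3*E*(E/2 + 5)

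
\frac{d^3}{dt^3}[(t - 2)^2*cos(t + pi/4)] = t^2*sin(t + pi/4) - 4*t*sin(t + pi/4) - 6*t*cos(t + pi/4) - 2*sin(t + pi/4) + 12*cos(t + pi/4)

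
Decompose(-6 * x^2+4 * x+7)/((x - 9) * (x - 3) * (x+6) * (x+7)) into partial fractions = 63/(32*(x + 7)) - 233/(135*(x + 6)) + 7/(108*(x - 3)) - 443/(1440*(x - 9))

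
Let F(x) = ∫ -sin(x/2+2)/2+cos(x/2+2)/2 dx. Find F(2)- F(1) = cos(3) - sin(5/2) + sin(3) - cos(5/2)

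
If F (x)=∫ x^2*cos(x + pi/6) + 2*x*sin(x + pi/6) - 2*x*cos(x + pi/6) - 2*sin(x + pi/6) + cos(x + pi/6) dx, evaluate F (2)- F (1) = sin(pi/6 + 2)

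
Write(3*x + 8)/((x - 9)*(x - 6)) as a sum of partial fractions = -26/(3*(x - 6)) + 35/(3*(x - 9))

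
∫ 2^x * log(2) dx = 2^x + C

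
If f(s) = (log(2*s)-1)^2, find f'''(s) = (4*log(s) - 10 + 4*log(2))/s^3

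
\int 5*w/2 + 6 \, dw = 5*w^2/4 + 6*w + C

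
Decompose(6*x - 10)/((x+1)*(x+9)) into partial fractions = 8/(x + 9) - 2/(x + 1)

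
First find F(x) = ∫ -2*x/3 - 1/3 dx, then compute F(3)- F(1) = -10/3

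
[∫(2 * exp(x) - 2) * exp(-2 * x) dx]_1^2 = -(-1 + exp(-1))^2 + (-1 + exp(-2))^2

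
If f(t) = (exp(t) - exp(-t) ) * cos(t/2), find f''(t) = (-4*exp(2*t)*sin(t/2) + 3*exp(2*t)*cos(t/2) - 4*sin(t/2) - 3*cos(t/2))*exp(-t)/4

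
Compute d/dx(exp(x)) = exp(x)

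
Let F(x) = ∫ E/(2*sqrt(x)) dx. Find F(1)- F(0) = E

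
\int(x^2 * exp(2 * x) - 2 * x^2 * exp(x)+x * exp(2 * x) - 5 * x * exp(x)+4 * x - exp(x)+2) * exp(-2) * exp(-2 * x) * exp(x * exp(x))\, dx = (x*exp(x) - 2*x - 2)*exp(x*exp(x) - 2*x - 2) + C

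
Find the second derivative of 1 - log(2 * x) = x^(-2)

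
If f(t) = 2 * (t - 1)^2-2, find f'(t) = 4*t - 4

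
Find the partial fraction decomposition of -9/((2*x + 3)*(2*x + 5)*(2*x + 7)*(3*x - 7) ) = -243/(23345*(3*x - 7)) + 9/(140*(2*x + 7)) - 9/(58*(2*x + 5)) + 9/(92*(2*x + 3))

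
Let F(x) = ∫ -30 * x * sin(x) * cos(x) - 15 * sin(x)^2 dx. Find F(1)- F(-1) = -30*sin(1)^2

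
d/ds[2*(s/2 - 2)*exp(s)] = s*exp(s) - 3*exp(s)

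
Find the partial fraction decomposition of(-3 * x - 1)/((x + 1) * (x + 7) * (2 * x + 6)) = 5/(12*(x + 7)) - 1/(2*(x + 3)) + 1/(12*(x + 1))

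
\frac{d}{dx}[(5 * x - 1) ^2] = 50*x - 10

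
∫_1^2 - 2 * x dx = -3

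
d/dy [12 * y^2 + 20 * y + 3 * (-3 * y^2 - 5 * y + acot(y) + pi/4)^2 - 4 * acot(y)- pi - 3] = (216*y^5 + 540*y^4 - 72*y^3*acot(y) - 18*pi*y^3 + 564*y^3 - 60*y^2*acot(y) - 15*pi*y^2 + 616*y^2 - 72*y*acot(y) - 18*pi*y + 408*y - 72*acot(y) - 18*pi + 48)/(2*y^2 + 2)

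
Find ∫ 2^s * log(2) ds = 2^s + C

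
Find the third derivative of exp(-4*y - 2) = -64*exp(-4*y - 2)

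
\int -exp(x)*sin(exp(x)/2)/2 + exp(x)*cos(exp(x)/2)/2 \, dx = sqrt(2)*sin(exp(x)/2 + pi/4) + C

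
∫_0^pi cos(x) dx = 0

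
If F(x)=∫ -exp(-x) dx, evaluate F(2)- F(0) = -1 + exp(-2)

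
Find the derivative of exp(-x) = -exp(-x)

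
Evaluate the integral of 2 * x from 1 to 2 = 3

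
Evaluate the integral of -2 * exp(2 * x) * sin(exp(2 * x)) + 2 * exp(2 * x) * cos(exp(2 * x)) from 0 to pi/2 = sin(exp(pi)) - sin(1) - cos(1) + cos(exp(pi))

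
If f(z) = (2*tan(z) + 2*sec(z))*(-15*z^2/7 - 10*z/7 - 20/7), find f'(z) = -20*(3*z^2*sin(z) + 3*z^2 + 2*z*sin(z) + 3*z*sin(2*z) + 6*z*cos(z) + 2*z + 4*sin(z) + sin(2*z) + 2*cos(z) + 4)/(7*(cos(2*z) + 1))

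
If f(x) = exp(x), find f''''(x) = exp(x)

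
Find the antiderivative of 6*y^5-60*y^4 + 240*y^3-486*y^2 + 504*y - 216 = y^6 - 12*y^5 + 60*y^4 - 162*y^3 + 252*y^2 - 216*y + C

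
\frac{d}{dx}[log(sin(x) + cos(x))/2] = 1/(2*tan(x + pi/4))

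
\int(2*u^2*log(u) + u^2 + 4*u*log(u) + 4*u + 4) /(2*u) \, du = (u + 2)^2*log(u)/2 + C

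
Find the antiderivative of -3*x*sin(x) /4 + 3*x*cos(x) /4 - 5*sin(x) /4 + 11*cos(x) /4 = sqrt(2)*(3*x + 8)*sin(x + pi/4)/4 + C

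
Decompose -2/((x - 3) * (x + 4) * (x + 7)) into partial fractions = -1/(15*(x + 7)) + 2/(21*(x + 4)) - 1/(35*(x - 3))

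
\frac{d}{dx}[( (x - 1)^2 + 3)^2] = 4*x^3 - 12*x^2 + 24*x - 16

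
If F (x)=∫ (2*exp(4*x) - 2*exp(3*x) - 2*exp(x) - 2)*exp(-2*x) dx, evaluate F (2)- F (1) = -2*exp(2) - (E - exp(-1))^2 - 2*exp(-1) + 2*exp(-2) + 2*E + (-exp(-2) + exp(2))^2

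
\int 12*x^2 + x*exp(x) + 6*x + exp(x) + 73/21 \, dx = x*(84*x^2 + 63*x + 21*exp(x) + 73)/21 + C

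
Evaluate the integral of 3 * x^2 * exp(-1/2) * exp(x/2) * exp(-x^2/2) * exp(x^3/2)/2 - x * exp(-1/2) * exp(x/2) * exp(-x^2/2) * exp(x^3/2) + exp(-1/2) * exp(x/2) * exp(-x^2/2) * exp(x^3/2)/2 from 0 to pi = -exp(-1/2) + exp(-pi^2/2 - 1/2 + pi/2 + pi^3/2)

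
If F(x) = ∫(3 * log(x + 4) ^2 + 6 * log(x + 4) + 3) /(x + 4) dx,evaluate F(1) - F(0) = -(1 + log(4))^3 + (1 + log(5))^3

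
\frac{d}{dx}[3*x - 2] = 3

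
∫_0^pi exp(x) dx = -1 + exp(pi)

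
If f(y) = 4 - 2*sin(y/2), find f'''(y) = cos(y/2)/4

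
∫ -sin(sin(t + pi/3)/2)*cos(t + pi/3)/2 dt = cos(sin(t + pi/3)/2) + C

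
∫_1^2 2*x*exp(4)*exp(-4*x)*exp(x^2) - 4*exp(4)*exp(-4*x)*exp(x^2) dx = 1 - E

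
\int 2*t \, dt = t^2 + C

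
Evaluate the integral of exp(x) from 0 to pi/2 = -1 + exp(pi/2)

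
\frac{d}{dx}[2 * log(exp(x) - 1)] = 2*exp(x)/(exp(x) - 1)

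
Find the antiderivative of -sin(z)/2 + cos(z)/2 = sqrt(2)*sin(z + pi/4)/2 + C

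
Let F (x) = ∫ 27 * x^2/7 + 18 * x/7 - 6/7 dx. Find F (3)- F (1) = 42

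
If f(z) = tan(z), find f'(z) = cos(z)^(-2)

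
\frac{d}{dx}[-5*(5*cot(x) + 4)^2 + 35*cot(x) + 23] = 5*(33 + 50*cos(x)/sin(x))/sin(x)^2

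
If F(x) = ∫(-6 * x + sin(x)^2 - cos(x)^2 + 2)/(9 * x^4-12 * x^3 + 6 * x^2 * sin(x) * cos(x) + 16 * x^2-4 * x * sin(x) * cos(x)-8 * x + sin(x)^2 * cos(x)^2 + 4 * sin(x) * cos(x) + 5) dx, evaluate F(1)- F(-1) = -acot(7 - sin(2)/2) + acot(sin(2)/2 + 3)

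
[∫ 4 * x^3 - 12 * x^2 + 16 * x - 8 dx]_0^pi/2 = -4 + ((-1 + pi/2)^2 + 1)^2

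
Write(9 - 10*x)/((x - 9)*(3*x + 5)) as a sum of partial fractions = -77/(32*(3*x + 5)) - 81/(32*(x - 9))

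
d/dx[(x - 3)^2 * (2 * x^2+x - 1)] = 8*x^3 - 33*x^2 + 22*x + 15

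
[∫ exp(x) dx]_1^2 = -E + exp(2)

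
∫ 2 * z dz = z^2 + C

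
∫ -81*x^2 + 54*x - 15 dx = -27*x^3 + 27*x^2 - 15*x + C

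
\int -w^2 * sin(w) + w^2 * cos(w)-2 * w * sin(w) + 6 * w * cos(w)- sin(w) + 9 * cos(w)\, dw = sqrt(2)*((w + 2)^2 + 1)*sin(w + pi/4) + C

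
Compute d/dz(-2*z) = -2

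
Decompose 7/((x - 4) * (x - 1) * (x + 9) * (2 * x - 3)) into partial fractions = -8/(15*(2*x - 3)) - 1/(390*(x + 9)) + 7/(30*(x - 1)) + 7/(195*(x - 4))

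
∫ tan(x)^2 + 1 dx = tan(x) + C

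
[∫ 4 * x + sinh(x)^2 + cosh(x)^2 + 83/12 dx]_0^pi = 2*pi^2 + 83*pi/12 + sinh(2*pi)/2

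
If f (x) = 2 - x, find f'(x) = -1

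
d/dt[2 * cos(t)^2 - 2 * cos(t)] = 2*sin(t) - 2*sin(2*t)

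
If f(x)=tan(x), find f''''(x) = 24*tan(x)^5 + 40*tan(x)^3 + 16*tan(x)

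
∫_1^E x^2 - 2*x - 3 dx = -16/3 + (-3 + E)^2*(E/3 + 1)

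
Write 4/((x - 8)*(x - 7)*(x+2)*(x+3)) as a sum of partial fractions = -2/(55*(x + 3)) + 2/(45*(x + 2)) - 2/(45*(x - 7)) + 2/(55*(x - 8))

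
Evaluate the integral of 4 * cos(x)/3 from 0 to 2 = 4*sin(2)/3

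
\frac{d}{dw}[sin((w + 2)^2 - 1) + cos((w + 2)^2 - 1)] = -2*w*sin(w^2 + 4*w + 3) + 2*w*cos(w^2 + 4*w + 3) - 4*sin(w^2 + 4*w + 3) + 4*cos(w^2 + 4*w + 3)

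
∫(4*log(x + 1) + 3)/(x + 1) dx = (2*log(x + 1) + 3)*log(x + 1) + C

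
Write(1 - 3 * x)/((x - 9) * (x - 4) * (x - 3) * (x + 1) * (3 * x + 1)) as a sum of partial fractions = -81/(3640*(3*x + 1)) + 1/(100*(x + 1)) - 1/(30*(x - 3)) + 11/(325*(x - 4)) - 13/(4200*(x - 9))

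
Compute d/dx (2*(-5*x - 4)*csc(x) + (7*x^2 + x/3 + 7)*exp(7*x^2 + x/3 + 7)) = 98*x^3*exp(7*x^2 + x/3 + 7) + 7*x^2*exp(7*x^2 + x/3 + 7) + 1009*x*exp(7*x^2 + x/3 + 7)/9 + 10*x*cot(x)*csc(x) + 8*exp(7*x^2 + x/3 + 7)/3 + 8*cot(x)*csc(x) - 10*csc(x)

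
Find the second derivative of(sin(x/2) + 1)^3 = 3*(2 - 3*sin(x/2))*(sin(x/2) + 1)^2/4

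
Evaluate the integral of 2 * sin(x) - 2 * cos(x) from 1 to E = 2*sqrt(2)*(-sin(pi/4 + E) + sin(pi/4 + 1))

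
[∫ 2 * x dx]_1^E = -1 + exp(2)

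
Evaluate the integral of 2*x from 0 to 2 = 4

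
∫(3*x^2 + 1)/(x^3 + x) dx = log(-x^3 - x) + C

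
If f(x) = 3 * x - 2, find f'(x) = 3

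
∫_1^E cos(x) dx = -sin(1) + sin(E)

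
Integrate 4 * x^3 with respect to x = x^4 + C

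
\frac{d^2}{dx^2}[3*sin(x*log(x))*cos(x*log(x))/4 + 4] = 3*(-2*x*log(x)^2*sin(2*x*log(x)) - 4*x*log(x)*sin(2*x*log(x)) - 2*x*sin(2*x*log(x)) + cos(2*x*log(x)))/(4*x)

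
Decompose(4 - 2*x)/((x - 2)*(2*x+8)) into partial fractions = -1/(x + 4)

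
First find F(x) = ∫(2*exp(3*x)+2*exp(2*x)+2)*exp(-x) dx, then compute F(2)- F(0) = (2 + exp(2))*(-exp(-2) + exp(2))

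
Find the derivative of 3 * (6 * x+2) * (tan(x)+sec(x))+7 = 18*x*sin(x)/cos(x)^2 + 18*x/cos(x)^2 + 6*sin(x)/cos(x)^2 + 18*tan(x) + 18/cos(x) + 6/cos(x)^2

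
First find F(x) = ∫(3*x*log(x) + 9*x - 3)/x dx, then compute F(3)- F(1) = 6*log(3) + 12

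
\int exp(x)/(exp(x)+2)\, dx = log(exp(x) + 2) + C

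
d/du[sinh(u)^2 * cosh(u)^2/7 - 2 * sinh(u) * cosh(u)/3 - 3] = sinh(4*u)/14 - 2*cosh(2*u)/3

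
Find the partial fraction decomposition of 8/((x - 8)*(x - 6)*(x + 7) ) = 8/(195*(x + 7)) - 4/(13*(x - 6)) + 4/(15*(x - 8))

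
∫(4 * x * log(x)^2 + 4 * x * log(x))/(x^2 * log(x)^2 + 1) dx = 2*log(x^2*log(x)^2 + 1) + C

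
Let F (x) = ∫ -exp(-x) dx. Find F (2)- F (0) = -1 + exp(-2)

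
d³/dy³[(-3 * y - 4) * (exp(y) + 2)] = -3*y*exp(y) - 13*exp(y)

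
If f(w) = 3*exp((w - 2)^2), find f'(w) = 6*w*exp(w^2 - 4*w + 4) - 12*exp(w^2 - 4*w + 4)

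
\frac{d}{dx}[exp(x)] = exp(x)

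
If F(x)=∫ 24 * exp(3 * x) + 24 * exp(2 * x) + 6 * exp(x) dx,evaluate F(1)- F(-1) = -(2*exp(-1) + 1)^3 + (1 + 2*E)^3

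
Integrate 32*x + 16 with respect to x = 16*x^2 + 16*x + C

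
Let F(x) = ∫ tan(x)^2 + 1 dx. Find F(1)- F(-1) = 2*tan(1)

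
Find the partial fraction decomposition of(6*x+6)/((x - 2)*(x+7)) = 4/(x + 7) + 2/(x - 2)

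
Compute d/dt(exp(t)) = exp(t)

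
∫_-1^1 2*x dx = 0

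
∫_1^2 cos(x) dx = -sin(1) + sin(2)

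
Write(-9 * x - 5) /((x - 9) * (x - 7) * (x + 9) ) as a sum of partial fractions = 19/(72*(x + 9)) + 17/(8*(x - 7)) - 43/(18*(x - 9))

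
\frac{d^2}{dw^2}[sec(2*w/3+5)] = 8*tan(2*w/3 + 5)^2*sec(2*w/3 + 5)/9 + 4*sec(2*w/3 + 5)/9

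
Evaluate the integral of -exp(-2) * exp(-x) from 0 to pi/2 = -exp(-2) + exp(-2 - pi/2)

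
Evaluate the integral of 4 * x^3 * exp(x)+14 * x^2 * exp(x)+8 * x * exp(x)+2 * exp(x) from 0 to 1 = 2 + 8*E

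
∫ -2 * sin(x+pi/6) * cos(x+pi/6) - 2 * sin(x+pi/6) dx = (cos(x + pi/6) + 1)^2 + C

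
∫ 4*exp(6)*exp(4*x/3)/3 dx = exp(4*x/3 + 6) + C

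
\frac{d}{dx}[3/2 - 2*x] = -2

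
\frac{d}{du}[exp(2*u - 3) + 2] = 2*exp(2*u - 3)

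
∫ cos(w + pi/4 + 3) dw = sin(w + pi/4 + 3) + C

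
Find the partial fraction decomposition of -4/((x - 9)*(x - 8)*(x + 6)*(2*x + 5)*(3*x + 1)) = -81/(38675*(3*x + 1)) + 64/(43953*(2*x + 5)) - 2/(12495*(x + 6)) + 2/(3675*(x - 8)) - 1/(2415*(x - 9))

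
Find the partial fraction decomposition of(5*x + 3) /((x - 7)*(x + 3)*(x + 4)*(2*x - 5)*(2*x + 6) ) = -124/(14157*(2*x - 5)) - 17/(286*(x + 4)) + 749/(12100*(x + 3)) - 3/(55*(x + 3)^2) + 19/(9900*(x - 7))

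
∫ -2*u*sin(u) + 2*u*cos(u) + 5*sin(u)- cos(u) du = sqrt(2)*(2*u - 3)*sin(u + pi/4) + C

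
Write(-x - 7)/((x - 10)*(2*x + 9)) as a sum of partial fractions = 5/(29*(2*x + 9)) - 17/(29*(x - 10))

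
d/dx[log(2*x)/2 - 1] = 1/(2*x)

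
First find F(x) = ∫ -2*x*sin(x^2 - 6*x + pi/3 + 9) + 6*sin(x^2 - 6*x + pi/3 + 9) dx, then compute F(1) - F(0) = cos(pi/3 + 4) - cos(pi/3 + 9)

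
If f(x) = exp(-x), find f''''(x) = exp(-x)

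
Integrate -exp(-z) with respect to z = exp(-z) + C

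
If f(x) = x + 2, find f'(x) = 1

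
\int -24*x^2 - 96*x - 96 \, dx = -8*x^3 - 48*x^2 - 96*x + C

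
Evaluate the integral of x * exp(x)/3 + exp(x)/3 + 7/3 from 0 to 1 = E/3 + 7/3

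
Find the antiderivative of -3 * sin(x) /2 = 3*cos(x)/2 + C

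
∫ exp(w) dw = exp(w) + C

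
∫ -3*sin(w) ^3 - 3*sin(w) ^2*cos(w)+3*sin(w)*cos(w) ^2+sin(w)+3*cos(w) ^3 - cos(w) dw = sqrt(2)*sin(2*w)*sin(w + pi/4) + C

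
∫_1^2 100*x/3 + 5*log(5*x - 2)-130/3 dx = -3*log(3) + 5/3 + 8*log(8)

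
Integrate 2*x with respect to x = x^2 + C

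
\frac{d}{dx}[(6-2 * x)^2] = 8*x - 24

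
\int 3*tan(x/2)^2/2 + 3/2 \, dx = 3*tan(x/2) + C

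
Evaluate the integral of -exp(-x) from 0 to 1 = -1 + exp(-1)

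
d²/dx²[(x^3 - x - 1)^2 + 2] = 30*x^4 - 24*x^2 - 12*x + 2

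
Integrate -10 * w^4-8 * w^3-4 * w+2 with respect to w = -2*w^5 - 2*w^4 - 2*w^2 + 2*w + C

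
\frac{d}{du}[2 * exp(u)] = 2*exp(u)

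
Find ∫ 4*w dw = 2*w^2 + C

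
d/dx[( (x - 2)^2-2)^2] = 4*x^3 - 24*x^2 + 40*x - 16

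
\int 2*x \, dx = x^2 + C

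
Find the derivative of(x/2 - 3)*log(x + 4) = (x*log(x + 4) + x + 4*log(x + 4) - 6)/(2*x + 8)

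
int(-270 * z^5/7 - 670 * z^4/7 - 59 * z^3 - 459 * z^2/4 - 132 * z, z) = -45*z^6/7 - 134*z^5/7 - 59*z^4/4 - 153*z^3/4 - 66*z^2 + C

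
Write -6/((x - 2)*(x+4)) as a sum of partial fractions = 1/(x + 4) - 1/(x - 2)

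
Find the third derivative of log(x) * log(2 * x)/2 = (2*log(x) - 3 + log(2))/x^3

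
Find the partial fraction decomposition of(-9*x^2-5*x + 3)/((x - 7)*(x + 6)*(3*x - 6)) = -97/(104*(x + 6)) + 43/(120*(x - 2)) - 473/(195*(x - 7))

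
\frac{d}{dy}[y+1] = 1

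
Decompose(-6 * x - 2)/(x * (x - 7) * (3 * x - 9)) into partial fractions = 5/(9*(x - 3)) - 11/(21*(x - 7)) - 2/(63*x)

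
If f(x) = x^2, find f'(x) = 2*x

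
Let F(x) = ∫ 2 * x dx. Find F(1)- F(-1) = 0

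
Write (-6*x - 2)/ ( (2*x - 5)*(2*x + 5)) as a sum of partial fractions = -13/(10*(2*x + 5)) - 17/(10*(2*x - 5))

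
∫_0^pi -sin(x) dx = -2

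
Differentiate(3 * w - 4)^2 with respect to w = 18*w - 24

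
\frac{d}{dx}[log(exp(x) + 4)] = exp(x)/(exp(x) + 4)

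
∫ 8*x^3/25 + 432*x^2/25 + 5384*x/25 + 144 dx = 2*x^4/25 + 144*x^3/25 + 2692*x^2/25 + 144*x + C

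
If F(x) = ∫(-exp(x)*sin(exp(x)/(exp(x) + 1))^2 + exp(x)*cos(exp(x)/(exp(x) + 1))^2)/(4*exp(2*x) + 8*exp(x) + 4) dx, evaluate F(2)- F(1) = -sin(2*E/(1 + E))/8 + sin(2*exp(2)/(1 + exp(2)))/8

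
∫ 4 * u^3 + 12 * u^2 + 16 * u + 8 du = u^4 + 4*u^3 + 8*u^2 + 8*u + C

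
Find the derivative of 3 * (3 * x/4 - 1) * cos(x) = -9*x*sin(x)/4 + 3*sin(x) + 9*cos(x)/4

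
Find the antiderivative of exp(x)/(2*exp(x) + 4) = log(exp(x) + 2)/2 + C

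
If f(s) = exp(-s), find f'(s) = -exp(-s)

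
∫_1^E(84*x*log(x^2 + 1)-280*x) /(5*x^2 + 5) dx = -28*log(1 + exp(2)) - 21*log(2)^2/5 + 21*log(1 + exp(2))^2/5 + 28*log(2)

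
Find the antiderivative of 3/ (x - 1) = log(3*(x - 1)^3) + C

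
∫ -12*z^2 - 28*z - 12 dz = -4*z^3 - 14*z^2 - 12*z + C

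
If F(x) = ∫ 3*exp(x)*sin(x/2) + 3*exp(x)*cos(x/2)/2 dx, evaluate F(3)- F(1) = 3*E*(-sin(1/2) + exp(2)*sin(3/2))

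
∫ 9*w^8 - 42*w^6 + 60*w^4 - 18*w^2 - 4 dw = w^9 - 6*w^7 + 12*w^5 - 6*w^3 - 4*w + C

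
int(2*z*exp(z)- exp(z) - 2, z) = (2*z - 3)*(exp(z) - 1) + C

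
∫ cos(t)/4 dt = sin(t)/4 + C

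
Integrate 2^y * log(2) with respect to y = 2^y + C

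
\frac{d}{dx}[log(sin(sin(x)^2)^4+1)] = 8*sin(x)*sin(sin(x)^2)^3*cos(x)*cos(sin(x)^2)/(sin(sin(x)^2)^4 + 1)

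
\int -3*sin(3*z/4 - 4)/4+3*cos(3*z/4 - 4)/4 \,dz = sqrt(2)*cos(-3*z/4 + pi/4 + 4) + C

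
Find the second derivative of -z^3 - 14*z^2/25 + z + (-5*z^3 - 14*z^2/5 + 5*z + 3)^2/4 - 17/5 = 375*z^4/2 + 140*z^3 - 3162*z^2/25 - 93*z + 149/50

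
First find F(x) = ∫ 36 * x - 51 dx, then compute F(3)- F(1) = 42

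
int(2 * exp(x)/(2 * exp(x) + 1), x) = log(2*exp(x) + 1) + C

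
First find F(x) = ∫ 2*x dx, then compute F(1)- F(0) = 1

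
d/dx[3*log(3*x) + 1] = 3/x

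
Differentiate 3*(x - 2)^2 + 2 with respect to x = 6*x - 12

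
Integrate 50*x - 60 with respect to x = 25*x^2 - 60*x + C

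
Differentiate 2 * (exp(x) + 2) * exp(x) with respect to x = 4*exp(2*x) + 4*exp(x)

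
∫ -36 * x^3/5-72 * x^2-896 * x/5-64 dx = -9*x^4/5 - 24*x^3 - 448*x^2/5 - 64*x + C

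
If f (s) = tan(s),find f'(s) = cos(s)^(-2)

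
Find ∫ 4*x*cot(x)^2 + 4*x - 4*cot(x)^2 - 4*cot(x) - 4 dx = (4 - 4*x)*cot(x) + C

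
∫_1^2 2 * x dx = 3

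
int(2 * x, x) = x^2 + C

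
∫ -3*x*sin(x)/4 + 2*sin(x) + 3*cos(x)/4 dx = (3*x/4 - 2)*cos(x) + C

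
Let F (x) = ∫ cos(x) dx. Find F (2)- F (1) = -sin(1) + sin(2)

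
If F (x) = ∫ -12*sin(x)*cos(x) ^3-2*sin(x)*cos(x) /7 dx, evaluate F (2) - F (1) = -3*cos(1)^4 - cos(1)^2/7 + cos(2)^2/7 + 3*cos(2)^4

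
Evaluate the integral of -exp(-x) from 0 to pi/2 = -1 + exp(-pi/2)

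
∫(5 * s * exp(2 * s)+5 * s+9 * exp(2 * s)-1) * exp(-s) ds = 2*(5*s + 4)*sinh(s) + C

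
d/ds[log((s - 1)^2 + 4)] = (2*s - 2)/(s^2 - 2*s + 5)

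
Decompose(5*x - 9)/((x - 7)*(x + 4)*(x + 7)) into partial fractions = -22/(21*(x + 7)) + 29/(33*(x + 4)) + 13/(77*(x - 7))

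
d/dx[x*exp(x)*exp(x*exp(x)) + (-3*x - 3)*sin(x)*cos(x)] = x^2*exp(2*x)*exp(x*exp(x)) + x*exp(2*x)*exp(x*exp(x)) + x*exp(x)*exp(x*exp(x)) - 3*x*cos(2*x) + exp(x)*exp(x*exp(x)) - 3*sin(2*x)/2 - 3*cos(2*x)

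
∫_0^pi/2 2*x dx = pi^2/4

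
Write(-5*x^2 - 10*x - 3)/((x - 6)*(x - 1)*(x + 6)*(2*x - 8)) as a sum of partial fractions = 41/(560*(x + 6)) - 3/(35*(x - 1)) + 41/(40*(x - 4)) - 81/(80*(x - 6))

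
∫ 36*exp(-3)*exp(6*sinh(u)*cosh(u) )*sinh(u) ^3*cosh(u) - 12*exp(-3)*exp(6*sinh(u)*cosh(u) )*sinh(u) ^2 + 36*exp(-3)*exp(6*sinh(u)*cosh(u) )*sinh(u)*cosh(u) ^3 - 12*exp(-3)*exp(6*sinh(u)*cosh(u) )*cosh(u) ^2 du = 3*(sinh(2*u) - 1)*exp(3*sinh(2*u) - 3) + C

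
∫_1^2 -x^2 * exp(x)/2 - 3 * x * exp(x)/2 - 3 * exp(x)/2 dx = -4*exp(2) + 2*E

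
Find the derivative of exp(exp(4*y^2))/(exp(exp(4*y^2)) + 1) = 8*y*exp(4*y^2 + exp(4*y^2))/(exp(2*exp(4*y^2)) + 2*exp(exp(4*y^2)) + 1)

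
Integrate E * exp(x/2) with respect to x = 2*exp(x/2 + 1) + C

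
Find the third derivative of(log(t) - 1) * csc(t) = (t^3*log(t)*cos(t)/sin(t) - 6*t^3*log(t)*cos(t)/sin(t)^3 - t^3*cos(t)/sin(t) + 6*t^3*cos(t)/sin(t)^3 - 3*t^2 + 6*t^2/sin(t)^2 + 3*t*cos(t)/sin(t) + 2)/(t^3*sin(t))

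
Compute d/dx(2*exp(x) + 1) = 2*exp(x)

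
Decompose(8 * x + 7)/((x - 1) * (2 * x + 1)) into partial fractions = -2/(2*x + 1) + 5/(x - 1)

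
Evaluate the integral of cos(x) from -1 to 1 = 2*sin(1)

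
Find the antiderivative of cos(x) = sin(x) + C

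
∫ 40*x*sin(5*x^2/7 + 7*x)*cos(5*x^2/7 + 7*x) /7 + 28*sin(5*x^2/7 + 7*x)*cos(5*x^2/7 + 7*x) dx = -cos(2*x*(5*x + 49)/7) + C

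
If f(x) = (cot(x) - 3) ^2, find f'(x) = 2*(3 - cos(x)/sin(x))/sin(x)^2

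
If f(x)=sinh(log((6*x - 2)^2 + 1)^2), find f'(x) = 48*(3*x - 1)*log(36*x^2 - 24*x + 5)*cosh(log(36*x^2 - 24*x + 5)^2)/(36*x^2 - 24*x + 5)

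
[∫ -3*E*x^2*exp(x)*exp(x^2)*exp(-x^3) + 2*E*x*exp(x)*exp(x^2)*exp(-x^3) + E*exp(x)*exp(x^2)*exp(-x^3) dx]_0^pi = -E + exp(-pi^3 + 1 + pi + pi^2)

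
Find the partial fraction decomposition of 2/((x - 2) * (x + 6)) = -1/(4*(x + 6)) + 1/(4*(x - 2))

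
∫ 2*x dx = x^2 + C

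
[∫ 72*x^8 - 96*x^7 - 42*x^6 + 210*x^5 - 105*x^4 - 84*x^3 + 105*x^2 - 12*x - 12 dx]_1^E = -8 + (-exp(2) - E + 2 + 2*exp(3))^3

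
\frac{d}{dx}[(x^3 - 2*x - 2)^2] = 6*x^5 - 16*x^3 - 12*x^2 + 8*x + 8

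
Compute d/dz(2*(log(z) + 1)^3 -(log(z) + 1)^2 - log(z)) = (6*log(z)^2 + 10*log(z) + 3)/z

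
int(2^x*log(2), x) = 2^x + C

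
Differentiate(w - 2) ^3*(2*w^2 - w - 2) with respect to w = 10*w^4 - 52*w^3 + 84*w^2 - 32*w - 16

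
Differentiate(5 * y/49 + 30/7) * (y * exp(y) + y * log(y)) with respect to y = 5*y^2*exp(y)/49 + 220*y*exp(y)/49 + 10*y*log(y)/49 + 5*y/49 + 30*exp(y)/7 + 30*log(y)/7 + 30/7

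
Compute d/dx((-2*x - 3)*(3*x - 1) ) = -12*x - 7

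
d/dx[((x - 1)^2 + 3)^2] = 4*x^3 - 12*x^2 + 24*x - 16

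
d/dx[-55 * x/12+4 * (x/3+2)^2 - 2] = 8*x/9 + 3/4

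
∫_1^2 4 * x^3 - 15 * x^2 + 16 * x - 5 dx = -1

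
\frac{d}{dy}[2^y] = 2^y*log(2)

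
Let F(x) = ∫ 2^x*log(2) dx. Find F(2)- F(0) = 3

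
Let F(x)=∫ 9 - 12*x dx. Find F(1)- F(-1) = 18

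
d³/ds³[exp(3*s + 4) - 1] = 27*exp(3*s + 4)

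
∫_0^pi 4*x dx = 2*pi^2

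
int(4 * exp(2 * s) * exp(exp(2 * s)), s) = 2*exp(exp(2*s)) + C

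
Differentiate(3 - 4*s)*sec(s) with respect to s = -4*s*tan(s)*sec(s) + 3*tan(s)*sec(s) - 4*sec(s)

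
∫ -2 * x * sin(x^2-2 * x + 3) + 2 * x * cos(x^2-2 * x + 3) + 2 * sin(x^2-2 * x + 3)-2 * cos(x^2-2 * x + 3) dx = sin((x - 1)^2 + 2) + cos((x - 1)^2 + 2) + C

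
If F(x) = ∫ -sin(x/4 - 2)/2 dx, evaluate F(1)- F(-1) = 2*cos(7/4) - 2*cos(9/4)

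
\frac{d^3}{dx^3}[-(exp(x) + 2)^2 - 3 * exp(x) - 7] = -8*exp(2*x) - 7*exp(x)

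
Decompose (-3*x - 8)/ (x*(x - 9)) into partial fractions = -35/(9*(x - 9)) + 8/(9*x)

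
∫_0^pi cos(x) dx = 0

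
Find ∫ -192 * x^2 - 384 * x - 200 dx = -64*x^3 - 192*x^2 - 200*x + C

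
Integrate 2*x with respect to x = x^2 + C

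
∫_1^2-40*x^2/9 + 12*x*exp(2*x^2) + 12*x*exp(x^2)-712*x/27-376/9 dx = -2476/27 - 3*exp(2) - 6*E + 6*exp(4) + 3*exp(8)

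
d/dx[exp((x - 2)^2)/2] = x*exp(x^2 - 4*x + 4) - 2*exp(x^2 - 4*x + 4)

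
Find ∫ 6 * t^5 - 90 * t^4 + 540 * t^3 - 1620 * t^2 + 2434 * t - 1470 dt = t^6 - 18*t^5 + 135*t^4 - 540*t^3 + 1217*t^2 - 1470*t + C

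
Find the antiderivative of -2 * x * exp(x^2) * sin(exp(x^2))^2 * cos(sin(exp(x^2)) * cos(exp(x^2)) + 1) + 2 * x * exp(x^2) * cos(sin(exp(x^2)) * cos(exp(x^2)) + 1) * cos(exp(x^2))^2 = sin(sin(2*exp(x^2))/2 + 1) + C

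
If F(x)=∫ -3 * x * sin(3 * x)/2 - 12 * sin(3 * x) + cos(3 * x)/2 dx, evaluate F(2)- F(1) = -9*cos(3)/2 + 5*cos(6)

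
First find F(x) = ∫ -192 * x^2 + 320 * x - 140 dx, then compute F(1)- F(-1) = -408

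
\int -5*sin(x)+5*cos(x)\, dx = 5*sqrt(2)*sin(x + pi/4) + C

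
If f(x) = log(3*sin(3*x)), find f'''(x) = 54*cos(3*x)/sin(3*x)^3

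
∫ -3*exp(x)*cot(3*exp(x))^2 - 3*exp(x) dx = cot(3*exp(x)) + C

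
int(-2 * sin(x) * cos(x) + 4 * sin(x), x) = (cos(x) - 2)^2 + C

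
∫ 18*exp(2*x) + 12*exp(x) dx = (3*exp(x) + 2)^2 + C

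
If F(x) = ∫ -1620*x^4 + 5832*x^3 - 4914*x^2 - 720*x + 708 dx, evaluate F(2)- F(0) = -168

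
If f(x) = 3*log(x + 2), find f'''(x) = 6/(x^3 + 6*x^2 + 12*x + 8)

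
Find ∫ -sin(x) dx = cos(x) + C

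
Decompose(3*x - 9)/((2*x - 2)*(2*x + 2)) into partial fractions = 3/(2*(x + 1)) - 3/(4*(x - 1))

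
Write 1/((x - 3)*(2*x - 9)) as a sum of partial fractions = 2/(3*(2*x - 9)) - 1/(3*(x - 3))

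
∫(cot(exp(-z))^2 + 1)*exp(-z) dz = cot(exp(-z)) + C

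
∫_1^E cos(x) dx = -sin(1) + sin(E)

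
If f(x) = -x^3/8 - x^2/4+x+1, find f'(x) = -3*x^2/8 - x/2 + 1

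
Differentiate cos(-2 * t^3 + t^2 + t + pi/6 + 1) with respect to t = 6*t^2*sin(-2*t^3 + t^2 + t + pi/6 + 1) - 2*t*sin(-2*t^3 + t^2 + t + pi/6 + 1) - sin(-2*t^3 + t^2 + t + pi/6 + 1)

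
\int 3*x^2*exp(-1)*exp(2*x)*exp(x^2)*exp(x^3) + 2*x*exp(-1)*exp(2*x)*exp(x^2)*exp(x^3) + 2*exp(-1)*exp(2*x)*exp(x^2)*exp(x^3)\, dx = exp(x^3 + x^2 + 2*x - 1) + C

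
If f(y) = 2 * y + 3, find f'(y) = 2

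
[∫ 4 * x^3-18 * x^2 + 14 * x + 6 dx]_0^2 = 8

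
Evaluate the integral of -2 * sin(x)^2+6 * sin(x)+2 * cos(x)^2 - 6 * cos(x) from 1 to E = -(-3 + cos(1) + sin(1))^2 + (-3 + cos(E) + sin(E))^2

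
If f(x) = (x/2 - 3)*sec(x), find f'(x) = x*tan(x)*sec(x)/2 - 3*tan(x)*sec(x) + sec(x)/2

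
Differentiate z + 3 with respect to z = 1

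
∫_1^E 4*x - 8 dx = -2 + 2*(-2 + E)^2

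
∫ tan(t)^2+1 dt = tan(t) + C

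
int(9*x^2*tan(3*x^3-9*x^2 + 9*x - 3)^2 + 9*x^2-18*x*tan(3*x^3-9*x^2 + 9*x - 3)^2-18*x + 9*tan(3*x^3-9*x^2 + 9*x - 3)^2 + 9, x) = tan(3*(x - 1)^3) + C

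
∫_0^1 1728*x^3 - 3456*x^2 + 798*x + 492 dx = 171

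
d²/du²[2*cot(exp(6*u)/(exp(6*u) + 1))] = 72*(exp(12*u) + 2*exp(6*u)*cos(exp(6*u)/(exp(6*u) + 1))/sin(exp(6*u)/(exp(6*u) + 1)) - 1)*exp(6*u)/((exp(24*u) + 4*exp(18*u) + 6*exp(12*u) + 4*exp(6*u) + 1)*sin(exp(6*u)/(exp(6*u) + 1))^2)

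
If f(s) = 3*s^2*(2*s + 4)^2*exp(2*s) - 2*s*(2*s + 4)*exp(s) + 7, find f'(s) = 24*s^4*exp(2*s) + 144*s^3*exp(2*s) + 240*s^2*exp(2*s) - 4*s^2*exp(s) + 96*s*exp(2*s) - 16*s*exp(s) - 8*exp(s)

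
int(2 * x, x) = x^2 + C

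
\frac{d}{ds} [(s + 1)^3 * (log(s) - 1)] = (3*s^3*log(s) - 2*s^3 + 6*s^2*log(s) - 3*s^2 + 3*s*log(s) + 1)/s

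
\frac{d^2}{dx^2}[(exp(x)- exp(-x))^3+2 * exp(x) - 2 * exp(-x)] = (9*exp(6*x) - exp(4*x) + exp(2*x) - 9)*exp(-3*x)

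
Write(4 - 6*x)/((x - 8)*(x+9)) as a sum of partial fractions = -58/(17*(x + 9)) - 44/(17*(x - 8))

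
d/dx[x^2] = 2*x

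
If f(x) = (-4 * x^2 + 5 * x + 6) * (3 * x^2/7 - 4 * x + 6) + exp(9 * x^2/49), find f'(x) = -48*x^3/7 + 381*x^2/7 + 18*x*exp(9*x^2/49)/49 - 580*x/7 + 6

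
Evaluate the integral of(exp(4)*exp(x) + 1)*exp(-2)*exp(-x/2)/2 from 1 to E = -exp(5/2) - exp(-2 - E/2) + exp(-5/2) + exp(E/2 + 2)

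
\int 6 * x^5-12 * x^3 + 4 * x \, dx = x^6 - 3*x^4 + 2*x^2 + C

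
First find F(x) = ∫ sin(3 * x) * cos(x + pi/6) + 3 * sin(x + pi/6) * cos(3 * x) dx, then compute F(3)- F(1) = sin(9)*sin(pi/6 + 3) - sin(3)*sin(pi/6 + 1)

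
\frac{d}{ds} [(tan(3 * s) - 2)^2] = 6*(sin(3*s)/cos(3*s) - 2)/cos(3*s)^2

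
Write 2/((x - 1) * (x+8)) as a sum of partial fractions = -2/(9*(x + 8)) + 2/(9*(x - 1))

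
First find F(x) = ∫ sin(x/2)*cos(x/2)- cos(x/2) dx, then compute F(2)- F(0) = -1 + (-1 + sin(1))^2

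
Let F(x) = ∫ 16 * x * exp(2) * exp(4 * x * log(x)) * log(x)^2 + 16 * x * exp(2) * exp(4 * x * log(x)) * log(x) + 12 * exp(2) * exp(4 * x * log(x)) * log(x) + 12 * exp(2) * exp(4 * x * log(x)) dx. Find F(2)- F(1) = -2*exp(2) + 256*(2 + 8*log(2))*exp(2)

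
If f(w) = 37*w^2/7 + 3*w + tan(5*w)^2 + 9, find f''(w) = 150*tan(5*w)^4 + 200*tan(5*w)^2 + 424/7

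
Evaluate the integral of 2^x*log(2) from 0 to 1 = 1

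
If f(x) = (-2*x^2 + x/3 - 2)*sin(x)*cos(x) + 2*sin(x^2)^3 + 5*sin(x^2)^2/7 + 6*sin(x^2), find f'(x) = -2*x^2*cos(2*x) - 2*x*sin(2*x) + 10*x*sin(2*x^2)/7 + x*cos(2*x)/3 + 15*x*cos(x^2) - 3*x*cos(3*x^2) + sin(2*x)/6 - 2*cos(2*x)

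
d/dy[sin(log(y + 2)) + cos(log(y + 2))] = sqrt(2)*cos(log(y + 2) + pi/4)/(y + 2)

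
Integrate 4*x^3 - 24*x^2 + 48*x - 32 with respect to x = x^4 - 8*x^3 + 24*x^2 - 32*x + C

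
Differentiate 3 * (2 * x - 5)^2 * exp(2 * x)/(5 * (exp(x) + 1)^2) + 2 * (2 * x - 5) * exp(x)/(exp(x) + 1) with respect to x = (24*x^2*exp(2*x) + 24*x*exp(3*x) - 76*x*exp(2*x) + 20*x*exp(x) - 40*exp(3*x) + 80*exp(2*x) - 30*exp(x))/(5*exp(3*x) + 15*exp(2*x) + 15*exp(x) + 5)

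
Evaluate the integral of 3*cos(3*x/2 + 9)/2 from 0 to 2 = sin(12) - sin(9)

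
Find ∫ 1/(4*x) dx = log(x)/4 + C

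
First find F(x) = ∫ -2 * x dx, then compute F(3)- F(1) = -8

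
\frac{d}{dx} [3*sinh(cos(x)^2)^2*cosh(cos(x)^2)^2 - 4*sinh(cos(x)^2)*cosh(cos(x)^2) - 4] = -4*(3*sinh(4*cos(x)^2)/4 - 2*cosh(2*cos(x)^2))*sin(x)*cos(x)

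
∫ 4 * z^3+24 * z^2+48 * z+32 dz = z^4 + 8*z^3 + 24*z^2 + 32*z + C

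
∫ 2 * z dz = z^2 + C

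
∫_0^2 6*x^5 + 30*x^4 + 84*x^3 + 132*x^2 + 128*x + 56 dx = 1312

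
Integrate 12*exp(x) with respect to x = 12*exp(x) + C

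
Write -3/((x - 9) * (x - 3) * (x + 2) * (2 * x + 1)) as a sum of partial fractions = -8/(133*(2*x + 1)) + 1/(55*(x + 2)) + 1/(70*(x - 3)) - 1/(418*(x - 9))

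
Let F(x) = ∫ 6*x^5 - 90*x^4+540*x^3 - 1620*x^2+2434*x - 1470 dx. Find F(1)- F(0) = -675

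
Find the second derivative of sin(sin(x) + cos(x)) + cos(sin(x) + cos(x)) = 2*sqrt(2)*sin(x)*sin(sqrt(2)*sin(x + pi/4) + pi/4)*cos(x) - 2*sin(x + pi/4)*cos(sqrt(2)*sin(x + pi/4) + pi/4) - sqrt(2)*sin(sqrt(2)*sin(x + pi/4) + pi/4)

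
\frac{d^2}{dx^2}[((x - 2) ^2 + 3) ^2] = 12*x^2 - 48*x + 60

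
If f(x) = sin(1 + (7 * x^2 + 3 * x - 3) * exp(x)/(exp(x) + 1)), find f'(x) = (7*x^2 + 14*x*exp(x) + 17*x + 3*exp(x))*exp(x)*cos(7*x^2*exp(x)/(exp(x) + 1) + 3*x*exp(x)/(exp(x) + 1) + 1 - 3*exp(x)/(exp(x) + 1))/(exp(2*x) + 2*exp(x) + 1)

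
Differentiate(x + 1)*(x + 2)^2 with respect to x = 3*x^2 + 10*x + 8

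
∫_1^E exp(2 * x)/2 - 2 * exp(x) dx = -(-2 + E/2)^2 + (-2 + exp(E)/2)^2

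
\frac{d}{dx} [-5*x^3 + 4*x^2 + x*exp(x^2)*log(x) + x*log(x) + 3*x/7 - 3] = 2*x^2*exp(x^2)*log(x) - 15*x^2 + 8*x + exp(x^2)*log(x) + exp(x^2) + log(x) + 10/7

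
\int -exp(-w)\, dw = exp(-w) + C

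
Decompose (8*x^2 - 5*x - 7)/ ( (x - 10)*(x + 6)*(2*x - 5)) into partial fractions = -122/(255*(2*x - 5)) + 311/(272*(x + 6)) + 743/(240*(x - 10))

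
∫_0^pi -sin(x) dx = -2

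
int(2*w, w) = w^2 + C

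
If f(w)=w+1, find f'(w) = 1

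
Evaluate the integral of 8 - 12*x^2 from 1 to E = -4*exp(3) - 4 + 8*E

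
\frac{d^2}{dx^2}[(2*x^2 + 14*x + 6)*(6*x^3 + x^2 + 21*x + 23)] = 240*x^3 + 1032*x^2 + 552*x + 692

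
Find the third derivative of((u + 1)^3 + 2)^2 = 120*u^3 + 360*u^2 + 360*u + 144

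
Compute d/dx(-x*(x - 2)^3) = -4*x^3 + 18*x^2 - 24*x + 8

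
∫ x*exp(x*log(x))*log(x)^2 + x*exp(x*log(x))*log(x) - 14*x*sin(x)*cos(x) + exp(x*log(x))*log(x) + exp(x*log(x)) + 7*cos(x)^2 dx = x*(exp(x*log(x))*log(x) + 7*cos(x)^2) + C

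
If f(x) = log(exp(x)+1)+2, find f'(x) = exp(x)/(exp(x) + 1)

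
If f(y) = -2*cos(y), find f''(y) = 2*cos(y)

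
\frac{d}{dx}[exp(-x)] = -exp(-x)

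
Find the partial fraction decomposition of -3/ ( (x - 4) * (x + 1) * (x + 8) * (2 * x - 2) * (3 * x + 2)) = -243/(3080*(3*x + 2)) - 1/(11088*(x + 8)) + 3/(140*(x + 1)) + 1/(180*(x - 1)) - 1/(1680*(x - 4))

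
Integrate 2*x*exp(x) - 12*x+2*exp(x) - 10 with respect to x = 2*x*(-3*x + exp(x) - 5) + C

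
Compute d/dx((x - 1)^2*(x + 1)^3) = 5*x^4 + 4*x^3 - 6*x^2 - 4*x + 1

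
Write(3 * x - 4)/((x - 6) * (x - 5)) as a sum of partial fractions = -11/(x - 5) + 14/(x - 6)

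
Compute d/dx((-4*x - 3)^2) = 32*x + 24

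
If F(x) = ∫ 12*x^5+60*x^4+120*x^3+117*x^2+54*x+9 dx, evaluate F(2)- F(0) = 1430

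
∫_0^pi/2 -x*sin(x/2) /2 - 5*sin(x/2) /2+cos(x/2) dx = -5 + sqrt(2)*(pi/2 + 5)/2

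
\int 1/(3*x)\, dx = log(x)/3 + C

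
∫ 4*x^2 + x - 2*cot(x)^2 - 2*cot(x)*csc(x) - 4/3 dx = 4*x^3/3 + x^2/2 + 2*x/3 + 2*cot(x) + 2*csc(x) + C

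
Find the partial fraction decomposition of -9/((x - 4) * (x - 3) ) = 9/(x - 3) - 9/(x - 4)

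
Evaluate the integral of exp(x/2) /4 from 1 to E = -exp(1/2)/2 + exp(E/2)/2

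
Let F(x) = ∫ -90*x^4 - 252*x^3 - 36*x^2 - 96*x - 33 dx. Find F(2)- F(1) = -1764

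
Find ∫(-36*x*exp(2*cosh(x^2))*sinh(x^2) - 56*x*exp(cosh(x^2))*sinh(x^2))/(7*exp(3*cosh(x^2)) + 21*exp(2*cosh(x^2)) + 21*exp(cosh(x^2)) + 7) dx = -(23*exp(cosh(x^2)) + 28)/(14*cosh(cosh(x^2)) + 14) + C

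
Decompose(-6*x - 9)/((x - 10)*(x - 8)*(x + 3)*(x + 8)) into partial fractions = -13/(480*(x + 8)) + 9/(715*(x + 3)) + 57/(352*(x - 8)) - 23/(156*(x - 10))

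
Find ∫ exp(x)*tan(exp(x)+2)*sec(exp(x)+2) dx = sec(exp(x) + 2) + C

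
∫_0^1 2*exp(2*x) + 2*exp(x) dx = -4 + (1 + E)^2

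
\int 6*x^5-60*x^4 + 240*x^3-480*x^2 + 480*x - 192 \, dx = x^6 - 12*x^5 + 60*x^4 - 160*x^3 + 240*x^2 - 192*x + C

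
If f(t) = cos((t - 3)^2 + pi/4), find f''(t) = -4*t^2*cos(t^2 - 6*t + pi/4 + 9) + 24*t*cos(t^2 - 6*t + pi/4 + 9) - 2*sin(t^2 - 6*t + pi/4 + 9) - 36*cos(t^2 - 6*t + pi/4 + 9)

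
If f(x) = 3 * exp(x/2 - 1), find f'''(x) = 3*exp(x/2 - 1)/8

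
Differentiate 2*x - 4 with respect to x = 2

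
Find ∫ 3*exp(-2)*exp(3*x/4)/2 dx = 2*exp(3*x/4 - 2) + C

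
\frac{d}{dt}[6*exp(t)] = 6*exp(t)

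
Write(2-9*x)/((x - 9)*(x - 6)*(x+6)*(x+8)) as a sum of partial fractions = -37/(238*(x + 8)) + 7/(45*(x + 6)) + 13/(126*(x - 6)) - 79/(765*(x - 9))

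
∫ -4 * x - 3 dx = -2*x^2 - 3*x + C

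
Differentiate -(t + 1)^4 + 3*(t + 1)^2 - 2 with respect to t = -4*t^3 - 12*t^2 - 6*t + 2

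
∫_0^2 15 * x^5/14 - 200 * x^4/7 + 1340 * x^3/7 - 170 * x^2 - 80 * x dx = -400/21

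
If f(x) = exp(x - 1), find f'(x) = exp(x - 1)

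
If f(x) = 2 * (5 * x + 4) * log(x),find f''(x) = (10*x - 8)/x^2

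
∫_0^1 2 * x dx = 1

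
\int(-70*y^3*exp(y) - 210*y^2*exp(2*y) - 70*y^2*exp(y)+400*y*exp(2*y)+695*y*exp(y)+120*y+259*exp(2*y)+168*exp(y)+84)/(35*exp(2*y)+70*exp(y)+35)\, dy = (4*(exp(y) + 1)*(15*y^2 + 21*y - 175) + 35*(-2*y^3 + 4*y^2 + 5*y - 5)*exp(y))/(35*(exp(y) + 1)) + C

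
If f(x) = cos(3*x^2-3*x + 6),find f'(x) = 3*(1 - 2*x)*sin(3*(x^2 - x + 2))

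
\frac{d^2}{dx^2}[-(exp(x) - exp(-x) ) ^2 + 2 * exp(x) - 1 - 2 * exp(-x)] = (-4*exp(4*x) + 2*exp(3*x) - 2*exp(x) - 4)*exp(-2*x)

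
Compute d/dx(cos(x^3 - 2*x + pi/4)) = -3*x^2*sin(x^3 - 2*x + pi/4) + 2*sin(x^3 - 2*x + pi/4)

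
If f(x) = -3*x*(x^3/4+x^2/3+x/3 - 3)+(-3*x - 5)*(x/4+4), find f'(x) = -3*x^3 - 3*x^2 - 7*x/2 - 17/4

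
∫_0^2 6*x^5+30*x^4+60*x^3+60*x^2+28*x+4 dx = 720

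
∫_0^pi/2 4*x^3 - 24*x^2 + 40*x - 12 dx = (-3 + pi/2)^2*(-pi - 1 + pi^2/4) + 9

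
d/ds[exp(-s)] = -exp(-s)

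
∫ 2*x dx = x^2 + C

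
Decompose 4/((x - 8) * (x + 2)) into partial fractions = -2/(5*(x + 2)) + 2/(5*(x - 8))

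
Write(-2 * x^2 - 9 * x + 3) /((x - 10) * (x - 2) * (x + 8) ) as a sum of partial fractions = -53/(180*(x + 8)) + 23/(80*(x - 2)) - 287/(144*(x - 10))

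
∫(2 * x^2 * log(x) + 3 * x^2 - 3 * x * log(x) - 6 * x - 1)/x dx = -(log(x) + 1)*(-x^2 + 3*x + 1) + C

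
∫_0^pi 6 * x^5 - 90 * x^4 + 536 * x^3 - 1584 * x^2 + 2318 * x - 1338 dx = -630 - 2*(-3 + pi)^2 - (-3 + pi)^4 + (-3 + pi)^6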